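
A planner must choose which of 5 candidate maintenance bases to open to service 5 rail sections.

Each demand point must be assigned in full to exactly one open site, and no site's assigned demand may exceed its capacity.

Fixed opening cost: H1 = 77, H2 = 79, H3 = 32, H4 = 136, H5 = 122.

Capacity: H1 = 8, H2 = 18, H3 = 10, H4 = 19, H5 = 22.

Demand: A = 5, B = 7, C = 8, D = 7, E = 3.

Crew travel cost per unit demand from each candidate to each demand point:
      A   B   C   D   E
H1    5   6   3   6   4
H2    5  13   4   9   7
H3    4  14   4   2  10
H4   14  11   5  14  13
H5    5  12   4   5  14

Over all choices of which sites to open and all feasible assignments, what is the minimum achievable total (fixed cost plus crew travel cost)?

322

Open {H1, H2, H3}; cheapest assignment that respects the capacities:
  H1 (cap 8, load 7): B — cost 7×6 = 42
  H2 (cap 18, load 16): A, C, E — cost 5×5 + 8×4 + 3×7 = 78
  H3 (cap 10, load 7): D — cost 7×2 = 14
  Shipping 134, fixed 188 → total 322.
  Any other capacity-feasible assignment to {H1, H2, H3} ships for at least 134.
Compare {H3, H5}: its best feasible assignment gives total 339.
Compare {H1, H3, H5}: its best feasible assignment gives total 374.
Every other set of open sites that can feasibly serve all demand totals ≥ 339 even under its best assignment. Minimum: 322.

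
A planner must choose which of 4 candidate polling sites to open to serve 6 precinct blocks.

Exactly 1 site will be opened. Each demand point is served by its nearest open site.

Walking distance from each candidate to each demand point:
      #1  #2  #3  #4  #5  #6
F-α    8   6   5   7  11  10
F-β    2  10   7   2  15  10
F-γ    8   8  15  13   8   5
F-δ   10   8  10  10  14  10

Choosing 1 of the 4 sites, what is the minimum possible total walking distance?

Open {F-β}.
  #1→F-β 2, #2→F-β 10, #3→F-β 7, #4→F-β 2, #5→F-β 15, #6→F-β 10  ⇒ total 46.
Compare {F-α}: total 47.
Compare {F-γ}: total 57.
No size-1 selection does better; minimum is 46.

46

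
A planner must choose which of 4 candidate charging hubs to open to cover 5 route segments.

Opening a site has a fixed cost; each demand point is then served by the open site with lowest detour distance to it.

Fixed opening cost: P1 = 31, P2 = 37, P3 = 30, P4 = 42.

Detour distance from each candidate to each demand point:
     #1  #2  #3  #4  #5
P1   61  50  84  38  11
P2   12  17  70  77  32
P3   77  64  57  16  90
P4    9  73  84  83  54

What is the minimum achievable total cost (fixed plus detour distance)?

201

Open {P2, P3}: assign each demand point to its cheapest open site.
  #1→P2 12, #2→P2 17, #3→P3 57, #4→P3 16, #5→P2 32
  detour distance 134, fixed 67 → total 201.
Compare {P1, P2, P3}: detour distance 113 + fixed 98 = 211.
Compare {P1, P2}: detour distance 148 + fixed 68 = 216.
Compare {P2, P3, P4}: detour distance 131 + fixed 109 = 240.
All other subsets cost ≥ 211. Minimum total cost: 201.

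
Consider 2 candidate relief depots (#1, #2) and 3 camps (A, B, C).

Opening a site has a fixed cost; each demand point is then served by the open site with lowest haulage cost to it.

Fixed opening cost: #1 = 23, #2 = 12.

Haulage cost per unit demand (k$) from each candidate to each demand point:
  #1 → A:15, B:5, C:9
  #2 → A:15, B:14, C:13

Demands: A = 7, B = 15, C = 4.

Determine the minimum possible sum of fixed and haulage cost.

Open {#1}: assign each demand point to its cheapest open site.
  A→#1 7×15=105, B→#1 15×5=75, C→#1 4×9=36
  haulage cost 216, fixed 23 → total 239.
Compare {#1, #2}: haulage cost 216 + fixed 35 = 251.
Compare {#2}: haulage cost 367 + fixed 12 = 379.

239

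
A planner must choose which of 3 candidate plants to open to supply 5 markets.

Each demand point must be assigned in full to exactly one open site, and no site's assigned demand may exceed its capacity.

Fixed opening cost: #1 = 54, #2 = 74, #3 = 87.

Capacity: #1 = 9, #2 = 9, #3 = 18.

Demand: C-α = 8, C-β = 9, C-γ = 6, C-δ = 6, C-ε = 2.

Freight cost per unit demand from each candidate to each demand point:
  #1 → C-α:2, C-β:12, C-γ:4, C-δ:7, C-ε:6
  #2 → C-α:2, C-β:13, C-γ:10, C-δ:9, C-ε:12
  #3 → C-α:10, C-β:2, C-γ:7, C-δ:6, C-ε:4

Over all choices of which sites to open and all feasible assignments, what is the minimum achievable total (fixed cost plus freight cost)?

Open {#1, #2, #3}; cheapest assignment that respects the capacities:
  #1 (cap 9, load 6): C-γ — cost 6×4 = 24
  #2 (cap 9, load 8): C-α — cost 8×2 = 16
  #3 (cap 18, load 17): C-β, C-δ, C-ε — cost 9×2 + 6×6 + 2×4 = 62
  Shipping 102, fixed 215 → total 317.
  Any other capacity-feasible assignment to {#1, #2, #3} ships for at least 102.
Total demand is 31 and no other set of sites has combined capacity ≥ 31, so {#1, #2, #3} is the only feasible choice of open sites. Minimum: 317.

317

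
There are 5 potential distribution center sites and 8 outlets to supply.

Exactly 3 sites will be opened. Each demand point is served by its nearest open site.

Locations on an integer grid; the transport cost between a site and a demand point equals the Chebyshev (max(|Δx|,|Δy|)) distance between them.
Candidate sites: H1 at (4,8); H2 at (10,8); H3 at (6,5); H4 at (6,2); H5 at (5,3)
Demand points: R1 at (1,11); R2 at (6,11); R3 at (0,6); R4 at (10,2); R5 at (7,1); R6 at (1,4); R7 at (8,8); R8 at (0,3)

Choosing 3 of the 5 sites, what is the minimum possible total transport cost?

Open {H1, H2, H4}.
  R1→H1 3, R2→H1 3, R3→H1 4, R4→H4 4, R5→H4 1, R6→H1 4, R7→H2 2, R8→H1 5  ⇒ total 26.
Compare {H1, H3, H4}: total 27.
Compare {H1, H2, H5}: total 28.
No size-3 selection does better; minimum is 26.

26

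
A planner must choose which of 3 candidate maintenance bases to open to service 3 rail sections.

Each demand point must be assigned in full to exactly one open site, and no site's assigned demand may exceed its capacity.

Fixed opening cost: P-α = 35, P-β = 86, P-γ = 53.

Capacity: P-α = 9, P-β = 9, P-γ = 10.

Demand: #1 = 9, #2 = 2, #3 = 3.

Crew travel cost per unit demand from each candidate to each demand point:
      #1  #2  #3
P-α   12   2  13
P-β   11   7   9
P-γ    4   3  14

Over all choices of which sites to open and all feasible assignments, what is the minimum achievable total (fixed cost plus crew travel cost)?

167

Open {P-α, P-γ}; cheapest assignment that respects the capacities:
  P-α (cap 9, load 5): #2, #3 — cost 2×2 + 3×13 = 43
  P-γ (cap 10, load 9): #1 — cost 9×4 = 36
  Shipping 79, fixed 88 → total 167.
  Any other capacity-feasible assignment to {P-α, P-γ} ships for at least 79.
Compare {P-β, P-γ}: its best feasible assignment gives total 216.
Compare {P-α, P-β, P-γ}: its best feasible assignment gives total 241.
Every other set of open sites that can feasibly serve all demand totals ≥ 216 even under its best assignment. Minimum: 167.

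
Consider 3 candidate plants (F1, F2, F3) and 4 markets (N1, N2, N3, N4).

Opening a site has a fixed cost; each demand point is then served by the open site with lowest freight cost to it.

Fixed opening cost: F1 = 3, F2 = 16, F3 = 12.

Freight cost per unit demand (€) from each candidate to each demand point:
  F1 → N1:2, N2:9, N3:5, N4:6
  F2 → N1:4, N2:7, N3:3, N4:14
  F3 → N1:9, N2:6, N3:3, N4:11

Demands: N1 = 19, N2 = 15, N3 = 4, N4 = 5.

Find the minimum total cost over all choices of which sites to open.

185

Open {F1, F3}: assign each demand point to its cheapest open site.
  N1→F1 19×2=38, N2→F3 15×6=90, N3→F3 4×3=12, N4→F1 5×6=30
  freight cost 170, fixed 15 → total 185.
Compare {F1, F2, F3}: freight cost 170 + fixed 31 = 201.
Compare {F1, F2}: freight cost 185 + fixed 19 = 204.
Compare {F1}: freight cost 223 + fixed 3 = 226.
All other subsets cost ≥ 201. Minimum total cost: 185.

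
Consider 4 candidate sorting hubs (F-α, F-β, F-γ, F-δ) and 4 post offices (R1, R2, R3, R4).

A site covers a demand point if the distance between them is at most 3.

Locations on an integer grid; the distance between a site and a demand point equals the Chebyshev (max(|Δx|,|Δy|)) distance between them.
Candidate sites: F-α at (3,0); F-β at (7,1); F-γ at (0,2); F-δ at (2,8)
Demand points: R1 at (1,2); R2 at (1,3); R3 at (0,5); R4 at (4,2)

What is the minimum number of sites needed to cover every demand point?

Coverage sets (demand points within 3 of each site):
  F-α: {R1, R2, R4}
  F-β: {R4}
  F-γ: {R1, R2, R3}
  F-δ: {R3}
No single site covers all 4 demand points.
But {F-α, F-γ} covers everything, so the minimum is 2.

2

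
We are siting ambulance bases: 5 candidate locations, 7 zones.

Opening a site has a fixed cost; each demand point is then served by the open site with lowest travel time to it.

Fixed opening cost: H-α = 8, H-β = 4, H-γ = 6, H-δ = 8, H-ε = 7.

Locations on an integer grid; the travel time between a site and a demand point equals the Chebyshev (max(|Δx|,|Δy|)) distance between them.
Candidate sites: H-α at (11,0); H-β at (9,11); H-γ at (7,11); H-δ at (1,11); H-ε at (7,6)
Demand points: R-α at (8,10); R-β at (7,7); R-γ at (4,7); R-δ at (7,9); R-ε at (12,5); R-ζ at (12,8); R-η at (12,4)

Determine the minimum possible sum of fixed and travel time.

31

Open {H-β, H-ε}: assign each demand point to its cheapest open site.
  R-α→H-β 1, R-β→H-ε 1, R-γ→H-ε 3, R-δ→H-β 2, R-ε→H-ε 5, R-ζ→H-β 3, R-η→H-ε 5
  travel time 20, fixed 11 → total 31.
Compare {H-β}: travel time 28 + fixed 4 = 32.
Compare {H-ε}: travel time 26 + fixed 7 = 33.
Compare {H-γ}: travel time 29 + fixed 6 = 35.
All other subsets cost ≥ 32. Minimum total cost: 31.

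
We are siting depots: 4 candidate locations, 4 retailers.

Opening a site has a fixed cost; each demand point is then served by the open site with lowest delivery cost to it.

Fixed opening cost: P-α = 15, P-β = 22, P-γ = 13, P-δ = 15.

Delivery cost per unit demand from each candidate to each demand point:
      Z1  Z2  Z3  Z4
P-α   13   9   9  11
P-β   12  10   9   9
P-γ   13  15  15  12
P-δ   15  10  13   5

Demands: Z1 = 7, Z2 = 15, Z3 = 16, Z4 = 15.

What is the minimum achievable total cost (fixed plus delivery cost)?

Open {P-α, P-δ}: assign each demand point to its cheapest open site.
  Z1→P-α 7×13=91, Z2→P-α 15×9=135, Z3→P-α 16×9=144, Z4→P-δ 15×5=75
  delivery cost 445, fixed 30 → total 475.
Compare {P-α, P-γ, P-δ}: delivery cost 445 + fixed 43 = 488.
Compare {P-β, P-δ}: delivery cost 453 + fixed 37 = 490.
Compare {P-α, P-β, P-δ}: delivery cost 438 + fixed 52 = 490.
All other subsets cost ≥ 488. Minimum total cost: 475.

475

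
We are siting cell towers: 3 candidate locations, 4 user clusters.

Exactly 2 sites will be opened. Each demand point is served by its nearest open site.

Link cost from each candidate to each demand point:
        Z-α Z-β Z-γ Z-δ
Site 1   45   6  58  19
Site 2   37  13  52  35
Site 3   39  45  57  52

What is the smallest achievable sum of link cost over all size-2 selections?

Open {Site 1, Site 2}.
  Z-α→Site 2 37, Z-β→Site 1 6, Z-γ→Site 2 52, Z-δ→Site 1 19  ⇒ total 114.
Compare {Site 1, Site 3}: total 121.
Compare {Site 2, Site 3}: total 137.

114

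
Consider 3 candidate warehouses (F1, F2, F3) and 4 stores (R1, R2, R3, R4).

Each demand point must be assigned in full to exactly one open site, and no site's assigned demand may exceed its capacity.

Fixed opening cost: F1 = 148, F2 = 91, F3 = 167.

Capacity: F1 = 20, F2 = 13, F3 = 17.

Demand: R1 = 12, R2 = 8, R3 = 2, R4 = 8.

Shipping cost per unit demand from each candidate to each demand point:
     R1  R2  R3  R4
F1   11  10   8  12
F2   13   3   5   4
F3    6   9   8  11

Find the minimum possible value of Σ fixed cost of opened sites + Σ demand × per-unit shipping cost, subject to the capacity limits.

Open {F1, F2}; cheapest assignment that respects the capacities:
  F1 (cap 20, load 20): R1, R2 — cost 12×11 + 8×10 = 212
  F2 (cap 13, load 10): R3, R4 — cost 2×5 + 8×4 = 42
  Shipping 254, fixed 239 → total 493.
  Any other capacity-feasible assignment to {F1, F2} ships for at least 254.
Compare {F1, F3}: its best feasible assignment gives total 579.
Compare {F1, F2, F3}: its best feasible assignment gives total 600.
Every other set of open sites that can feasibly serve all demand totals ≥ 579 even under its best assignment. Minimum: 493.

493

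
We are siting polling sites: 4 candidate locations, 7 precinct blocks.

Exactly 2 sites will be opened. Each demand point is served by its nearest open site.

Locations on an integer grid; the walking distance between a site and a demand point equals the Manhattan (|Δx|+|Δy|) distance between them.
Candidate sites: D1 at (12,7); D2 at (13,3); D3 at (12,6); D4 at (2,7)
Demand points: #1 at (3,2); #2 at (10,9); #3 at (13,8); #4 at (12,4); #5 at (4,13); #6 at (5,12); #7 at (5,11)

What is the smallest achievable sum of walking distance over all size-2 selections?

38

Open {D1, D4}.
  #1→D4 6, #2→D1 4, #3→D1 2, #4→D1 3, #5→D4 8, #6→D4 8, #7→D4 7  ⇒ total 38.
Compare {D3, D4}: total 39.
Compare {D2, D4}: total 45.
No size-2 selection does better; minimum is 38.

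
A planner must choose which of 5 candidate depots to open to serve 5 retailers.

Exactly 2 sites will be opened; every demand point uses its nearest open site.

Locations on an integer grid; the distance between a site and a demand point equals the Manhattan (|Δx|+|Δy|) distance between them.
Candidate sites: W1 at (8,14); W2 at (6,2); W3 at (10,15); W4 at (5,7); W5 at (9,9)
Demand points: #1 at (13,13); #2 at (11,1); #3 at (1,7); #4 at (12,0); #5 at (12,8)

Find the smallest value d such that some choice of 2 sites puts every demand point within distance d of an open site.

10

Open {W1, W2}.
  Farthest demand point is #3 at distance 10 (to W2); all others are ≤ 10.
With {W2, W3} the worst case is 10.
With {W2, W5} the worst case is 10.
No size-2 selection achieves below 10.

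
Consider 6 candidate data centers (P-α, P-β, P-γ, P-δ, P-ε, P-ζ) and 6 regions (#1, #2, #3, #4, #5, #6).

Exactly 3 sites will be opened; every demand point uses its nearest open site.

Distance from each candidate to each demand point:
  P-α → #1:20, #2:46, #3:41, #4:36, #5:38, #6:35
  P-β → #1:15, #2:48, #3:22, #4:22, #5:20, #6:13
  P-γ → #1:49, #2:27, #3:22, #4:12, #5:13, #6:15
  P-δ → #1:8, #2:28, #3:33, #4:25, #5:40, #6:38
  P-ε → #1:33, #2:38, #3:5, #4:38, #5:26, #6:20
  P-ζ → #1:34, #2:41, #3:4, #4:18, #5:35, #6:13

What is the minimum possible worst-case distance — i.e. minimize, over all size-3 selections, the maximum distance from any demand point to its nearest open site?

Open {P-α, P-β, P-γ}.
  Farthest demand point is #2 at distance 27 (to P-γ); all others are ≤ 27.
With {P-α, P-γ, P-δ} the worst case is 27.
With {P-α, P-γ, P-ε} the worst case is 27.
No size-3 selection achieves below 27.

27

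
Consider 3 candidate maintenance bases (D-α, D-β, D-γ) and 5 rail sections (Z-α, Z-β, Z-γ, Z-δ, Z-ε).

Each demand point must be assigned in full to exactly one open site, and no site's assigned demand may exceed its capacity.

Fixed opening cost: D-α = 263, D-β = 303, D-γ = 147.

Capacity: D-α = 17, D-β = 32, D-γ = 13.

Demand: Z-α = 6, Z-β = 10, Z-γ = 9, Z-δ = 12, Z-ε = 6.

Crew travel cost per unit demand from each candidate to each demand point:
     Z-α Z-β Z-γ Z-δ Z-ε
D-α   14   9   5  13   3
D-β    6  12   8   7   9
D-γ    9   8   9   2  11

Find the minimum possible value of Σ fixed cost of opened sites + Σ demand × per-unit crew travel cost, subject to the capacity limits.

Open {D-β, D-γ}; cheapest assignment that respects the capacities:
  D-β (cap 32, load 31): Z-α, Z-β, Z-γ, Z-ε — cost 6×6 + 10×12 + 9×8 + 6×9 = 282
  D-γ (cap 13, load 12): Z-δ — cost 12×2 = 24
  Shipping 306, fixed 450 → total 756.
  Any other capacity-feasible assignment to {D-β, D-γ} ships for at least 306.
Compare {D-α, D-β}: its best feasible assignment gives total 866.
Compare {D-α, D-β, D-γ}: its best feasible assignment gives total 953.
Every other set of open sites that can feasibly serve all demand totals ≥ 866 even under its best assignment. Minimum: 756.

756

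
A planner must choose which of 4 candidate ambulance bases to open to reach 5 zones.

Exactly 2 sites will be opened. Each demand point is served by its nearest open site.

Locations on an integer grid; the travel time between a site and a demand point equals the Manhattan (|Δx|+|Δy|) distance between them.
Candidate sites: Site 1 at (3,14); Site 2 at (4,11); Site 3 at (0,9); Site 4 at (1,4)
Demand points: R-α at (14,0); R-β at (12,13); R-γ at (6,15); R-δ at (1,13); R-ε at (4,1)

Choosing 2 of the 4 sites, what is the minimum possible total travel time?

Open {Site 1, Site 4}.
  R-α→Site 4 17, R-β→Site 1 10, R-γ→Site 1 4, R-δ→Site 1 3, R-ε→Site 4 6  ⇒ total 40.
Compare {Site 2, Site 4}: total 44.
Compare {Site 1, Site 2}: total 48.
No size-2 selection does better; minimum is 40.

40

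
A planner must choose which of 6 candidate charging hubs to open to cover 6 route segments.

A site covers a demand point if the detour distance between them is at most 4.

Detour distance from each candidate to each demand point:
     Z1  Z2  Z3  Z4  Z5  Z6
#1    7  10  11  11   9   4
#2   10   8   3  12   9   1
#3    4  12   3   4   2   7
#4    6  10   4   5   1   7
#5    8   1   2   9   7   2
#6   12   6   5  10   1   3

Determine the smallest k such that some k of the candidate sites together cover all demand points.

Coverage sets (demand points within 4 of each site):
  #1: {Z6}
  #2: {Z3, Z6}
  #3: {Z1, Z3, Z4, Z5}
  #4: {Z3, Z5}
  #5: {Z2, Z3, Z6}
  #6: {Z5, Z6}
No single site covers all 6 demand points.
But {#3, #5} covers everything, so the minimum is 2.

2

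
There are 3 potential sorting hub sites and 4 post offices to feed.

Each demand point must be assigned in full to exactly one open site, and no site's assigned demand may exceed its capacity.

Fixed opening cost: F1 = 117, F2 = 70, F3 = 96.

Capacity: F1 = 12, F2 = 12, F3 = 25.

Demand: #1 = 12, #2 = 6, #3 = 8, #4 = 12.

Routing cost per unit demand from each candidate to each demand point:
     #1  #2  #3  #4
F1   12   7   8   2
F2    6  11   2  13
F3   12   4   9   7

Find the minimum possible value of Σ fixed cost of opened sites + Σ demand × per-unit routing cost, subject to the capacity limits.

Open {F1, F2, F3}; cheapest assignment that respects the capacities:
  F1 (cap 12, load 12): #4 — cost 12×2 = 24
  F2 (cap 12, load 12): #1 — cost 12×6 = 72
  F3 (cap 25, load 14): #2, #3 — cost 6×4 + 8×9 = 96
  Shipping 192, fixed 283 → total 475.
  Any other capacity-feasible assignment to {F1, F2, F3} ships for at least 192.
Total demand is 38 and no other set of sites has combined capacity ≥ 38, so {F1, F2, F3} is the only feasible choice of open sites. Minimum: 475.

475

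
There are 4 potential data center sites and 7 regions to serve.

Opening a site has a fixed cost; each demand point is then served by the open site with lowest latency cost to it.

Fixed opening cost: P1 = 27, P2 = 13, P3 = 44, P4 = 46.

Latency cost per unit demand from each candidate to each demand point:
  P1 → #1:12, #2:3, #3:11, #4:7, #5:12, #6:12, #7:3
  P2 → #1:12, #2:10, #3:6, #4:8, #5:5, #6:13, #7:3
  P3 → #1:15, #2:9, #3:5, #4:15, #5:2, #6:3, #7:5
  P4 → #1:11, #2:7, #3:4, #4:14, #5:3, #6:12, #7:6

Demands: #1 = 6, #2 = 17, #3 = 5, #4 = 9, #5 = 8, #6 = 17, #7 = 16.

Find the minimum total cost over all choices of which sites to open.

Open {P1, P3}: assign each demand point to its cheapest open site.
  #1→P1 6×12=72, #2→P1 17×3=51, #3→P3 5×5=25, #4→P1 9×7=63, #5→P3 8×2=16, #6→P3 17×3=51, #7→P1 16×3=48
  latency cost 326, fixed 71 → total 397.
Compare {P1, P2, P3}: latency cost 326 + fixed 84 = 410.
Compare {P1, P3, P4}: latency cost 315 + fixed 117 = 432.
Compare {P1, P2, P3, P4}: latency cost 315 + fixed 130 = 445.
All other subsets cost ≥ 410. Minimum total cost: 397.

397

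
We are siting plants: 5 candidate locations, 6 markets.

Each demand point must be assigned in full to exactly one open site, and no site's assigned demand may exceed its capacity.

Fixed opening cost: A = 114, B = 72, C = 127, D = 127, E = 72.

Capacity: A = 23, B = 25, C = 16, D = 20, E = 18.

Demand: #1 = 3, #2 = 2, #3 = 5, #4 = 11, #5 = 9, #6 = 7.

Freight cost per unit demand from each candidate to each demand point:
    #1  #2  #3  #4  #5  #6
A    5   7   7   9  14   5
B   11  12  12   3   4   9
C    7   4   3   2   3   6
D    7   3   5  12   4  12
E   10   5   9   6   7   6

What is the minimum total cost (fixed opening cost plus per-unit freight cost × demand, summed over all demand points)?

340

Open {B, E}; cheapest assignment that respects the capacities:
  B (cap 25, load 20): #4, #5 — cost 11×3 + 9×4 = 69
  E (cap 18, load 17): #1, #2, #3, #6 — cost 3×10 + 2×5 + 5×9 + 7×6 = 127
  Shipping 196, fixed 144 → total 340.
  Any other capacity-feasible assignment to {B, E} ships for at least 196.
Compare {A, B}: its best feasible assignment gives total 354.
Compare {B, C}: its best feasible assignment gives total 366.
Every other set of open sites that can feasibly serve all demand totals ≥ 354 even under its best assignment. Minimum: 340.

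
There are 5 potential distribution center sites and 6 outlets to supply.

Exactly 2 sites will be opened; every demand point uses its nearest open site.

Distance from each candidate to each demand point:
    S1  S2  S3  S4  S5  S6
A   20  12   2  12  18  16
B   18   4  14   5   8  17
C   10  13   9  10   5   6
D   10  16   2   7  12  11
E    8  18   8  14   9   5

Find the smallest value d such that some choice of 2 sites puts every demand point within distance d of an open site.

8

Open {B, E}.
  Farthest demand point is S1 at distance 8 (to E); all others are ≤ 8.
With {B, C} the worst case is 10.
With {B, D} the worst case is 11.
No size-2 selection achieves below 8.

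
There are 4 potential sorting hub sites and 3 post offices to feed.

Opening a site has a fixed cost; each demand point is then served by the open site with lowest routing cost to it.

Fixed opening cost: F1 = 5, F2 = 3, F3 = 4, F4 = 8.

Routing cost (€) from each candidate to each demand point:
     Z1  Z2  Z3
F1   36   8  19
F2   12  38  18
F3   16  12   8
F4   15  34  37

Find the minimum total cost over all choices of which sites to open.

39

Open {F2, F3}: assign each demand point to its cheapest open site.
  Z1→F2 12, Z2→F3 12, Z3→F3 8
  routing cost 32, fixed 7 → total 39.
Compare {F3}: routing cost 36 + fixed 4 = 40.
Compare {F1, F2, F3}: routing cost 28 + fixed 12 = 40.
Compare {F1, F3}: routing cost 32 + fixed 9 = 41.
All other subsets cost ≥ 40. Minimum total cost: 39.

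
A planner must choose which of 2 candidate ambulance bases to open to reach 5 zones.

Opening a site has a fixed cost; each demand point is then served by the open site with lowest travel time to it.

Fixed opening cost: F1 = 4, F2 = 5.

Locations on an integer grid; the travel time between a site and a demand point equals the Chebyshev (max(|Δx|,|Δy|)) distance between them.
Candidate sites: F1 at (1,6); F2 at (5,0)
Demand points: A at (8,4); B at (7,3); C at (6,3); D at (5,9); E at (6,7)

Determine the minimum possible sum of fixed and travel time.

Open {F1, F2}: assign each demand point to its cheapest open site.
  A→F2 4, B→F2 3, C→F2 3, D→F1 4, E→F1 5
  travel time 19, fixed 9 → total 28.
Compare {F1}: travel time 27 + fixed 4 = 31.
Compare {F2}: travel time 26 + fixed 5 = 31.

28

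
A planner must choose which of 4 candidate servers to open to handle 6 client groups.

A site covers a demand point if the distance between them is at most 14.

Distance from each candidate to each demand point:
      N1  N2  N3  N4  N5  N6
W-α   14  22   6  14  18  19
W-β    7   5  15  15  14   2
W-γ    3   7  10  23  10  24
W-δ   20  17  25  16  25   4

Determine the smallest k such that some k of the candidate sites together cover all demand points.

Coverage sets (demand points within 14 of each site):
  W-α: {N1, N3, N4}
  W-β: {N1, N2, N5, N6}
  W-γ: {N1, N2, N3, N5}
  W-δ: {N6}
No single site covers all 6 demand points.
But {W-α, W-β} covers everything, so the minimum is 2.

2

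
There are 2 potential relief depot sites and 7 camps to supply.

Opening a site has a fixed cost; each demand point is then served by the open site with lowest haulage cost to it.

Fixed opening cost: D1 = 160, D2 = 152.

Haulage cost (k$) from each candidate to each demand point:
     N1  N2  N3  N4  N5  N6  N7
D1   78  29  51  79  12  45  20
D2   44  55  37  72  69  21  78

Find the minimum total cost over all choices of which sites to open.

Open {D1}: assign each demand point to its cheapest open site.
  N1→D1 78, N2→D1 29, N3→D1 51, N4→D1 79, N5→D1 12, N6→D1 45, N7→D1 20
  haulage cost 314, fixed 160 → total 474.
Compare {D2}: haulage cost 376 + fixed 152 = 528.
Compare {D1, D2}: haulage cost 235 + fixed 312 = 547.

474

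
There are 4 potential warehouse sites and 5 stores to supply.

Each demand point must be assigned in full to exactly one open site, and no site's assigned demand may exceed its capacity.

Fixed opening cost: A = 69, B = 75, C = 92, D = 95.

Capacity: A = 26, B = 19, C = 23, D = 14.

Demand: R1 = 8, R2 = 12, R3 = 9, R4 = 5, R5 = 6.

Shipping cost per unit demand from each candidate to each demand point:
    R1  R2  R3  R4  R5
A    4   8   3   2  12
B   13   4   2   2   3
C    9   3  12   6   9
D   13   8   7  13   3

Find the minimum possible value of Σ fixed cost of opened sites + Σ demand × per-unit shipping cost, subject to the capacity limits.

279

Open {A, B}; cheapest assignment that respects the capacities:
  A (cap 26, load 22): R1, R3, R4 — cost 8×4 + 9×3 + 5×2 = 69
  B (cap 19, load 18): R2, R5 — cost 12×4 + 6×3 = 66
  Shipping 135, fixed 144 → total 279.
  Any other capacity-feasible assignment to {A, B} ships for at least 135.
Compare {A, C}: its best feasible assignment gives total 320.
Compare {A, B, C}: its best feasible assignment gives total 350.
Every other set of open sites that can feasibly serve all demand totals ≥ 320 even under its best assignment. Minimum: 279.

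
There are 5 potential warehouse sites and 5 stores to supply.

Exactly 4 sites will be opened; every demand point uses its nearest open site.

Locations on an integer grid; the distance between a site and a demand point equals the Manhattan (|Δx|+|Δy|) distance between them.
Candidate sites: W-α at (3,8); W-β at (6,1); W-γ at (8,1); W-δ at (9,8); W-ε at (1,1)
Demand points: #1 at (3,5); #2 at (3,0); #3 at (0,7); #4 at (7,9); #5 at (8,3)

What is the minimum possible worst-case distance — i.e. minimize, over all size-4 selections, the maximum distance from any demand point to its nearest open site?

4

Open {W-α, W-β, W-γ, W-δ}.
  Farthest demand point is #2 at distance 4 (to W-β); all others are ≤ 4.
With {W-α, W-β, W-δ, W-ε} the worst case is 4.
With {W-α, W-γ, W-δ, W-ε} the worst case is 4.
No size-4 selection achieves below 4.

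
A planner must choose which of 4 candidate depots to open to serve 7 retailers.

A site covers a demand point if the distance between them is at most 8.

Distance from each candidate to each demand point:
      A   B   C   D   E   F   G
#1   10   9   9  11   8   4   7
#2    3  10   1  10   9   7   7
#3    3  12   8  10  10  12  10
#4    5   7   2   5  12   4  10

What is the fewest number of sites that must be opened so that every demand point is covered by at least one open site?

2

Coverage sets (demand points within 8 of each site):
  #1: {E, F, G}
  #2: {A, C, F, G}
  #3: {A, C}
  #4: {A, B, C, D, F}
No single site covers all 7 demand points.
But {#1, #4} covers everything, so the minimum is 2.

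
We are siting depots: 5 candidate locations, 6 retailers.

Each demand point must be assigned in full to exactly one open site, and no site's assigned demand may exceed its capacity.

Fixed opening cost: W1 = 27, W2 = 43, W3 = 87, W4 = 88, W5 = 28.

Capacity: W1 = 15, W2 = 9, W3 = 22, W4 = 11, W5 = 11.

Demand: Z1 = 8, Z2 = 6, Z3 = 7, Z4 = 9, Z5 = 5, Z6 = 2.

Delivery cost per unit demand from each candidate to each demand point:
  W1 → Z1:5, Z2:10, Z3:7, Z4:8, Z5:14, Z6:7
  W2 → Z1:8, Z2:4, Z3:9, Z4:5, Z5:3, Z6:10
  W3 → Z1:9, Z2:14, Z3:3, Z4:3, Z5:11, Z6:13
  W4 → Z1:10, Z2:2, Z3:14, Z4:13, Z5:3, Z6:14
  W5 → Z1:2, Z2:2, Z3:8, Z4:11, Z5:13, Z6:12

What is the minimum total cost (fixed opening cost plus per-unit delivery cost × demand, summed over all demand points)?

311

Open {W1, W3, W5}; cheapest assignment that respects the capacities:
  W1 (cap 15, load 10): Z1, Z6 — cost 8×5 + 2×7 = 54
  W3 (cap 22, load 21): Z3, Z4, Z5 — cost 7×3 + 9×3 + 5×11 = 103
  W5 (cap 11, load 6): Z2 — cost 6×2 = 12
  Shipping 169, fixed 142 → total 311.
  Any other capacity-feasible assignment to {W1, W3, W5} ships for at least 169.
Compare {W1, W2, W3, W5}: its best feasible assignment gives total 314.
Compare {W3, W4, W5}: its best feasible assignment gives total 318.
Every other set of open sites that can feasibly serve all demand totals ≥ 314 even under its best assignment. Minimum: 311.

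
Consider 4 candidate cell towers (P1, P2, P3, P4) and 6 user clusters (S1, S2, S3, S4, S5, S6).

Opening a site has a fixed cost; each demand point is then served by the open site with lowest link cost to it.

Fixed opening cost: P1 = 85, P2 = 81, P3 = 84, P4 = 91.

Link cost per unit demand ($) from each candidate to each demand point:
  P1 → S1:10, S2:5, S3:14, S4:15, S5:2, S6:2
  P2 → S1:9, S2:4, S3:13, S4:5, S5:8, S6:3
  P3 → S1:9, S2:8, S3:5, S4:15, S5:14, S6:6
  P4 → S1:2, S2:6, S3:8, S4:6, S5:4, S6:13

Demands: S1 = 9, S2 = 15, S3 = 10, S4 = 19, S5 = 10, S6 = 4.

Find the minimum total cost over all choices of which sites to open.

477

Open {P2, P4}: assign each demand point to its cheapest open site.
  S1→P4 9×2=18, S2→P2 15×4=60, S3→P4 10×8=80, S4→P2 19×5=95, S5→P4 10×4=40, S6→P2 4×3=12
  link cost 305, fixed 172 → total 477.
Compare {P4}: link cost 394 + fixed 91 = 485.
Compare {P1, P4}: link cost 315 + fixed 176 = 491.
Compare {P3, P4}: link cost 336 + fixed 175 = 511.
All other subsets cost ≥ 485. Minimum total cost: 477.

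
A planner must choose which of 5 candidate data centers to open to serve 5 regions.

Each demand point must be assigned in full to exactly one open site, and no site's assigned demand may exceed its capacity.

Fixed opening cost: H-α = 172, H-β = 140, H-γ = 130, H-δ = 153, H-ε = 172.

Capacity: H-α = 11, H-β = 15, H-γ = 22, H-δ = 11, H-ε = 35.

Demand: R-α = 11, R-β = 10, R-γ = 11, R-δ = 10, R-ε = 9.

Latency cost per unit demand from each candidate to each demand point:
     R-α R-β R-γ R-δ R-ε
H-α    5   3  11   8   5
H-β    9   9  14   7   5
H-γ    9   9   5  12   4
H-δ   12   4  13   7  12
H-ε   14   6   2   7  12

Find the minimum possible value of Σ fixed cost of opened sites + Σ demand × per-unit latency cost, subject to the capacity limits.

589

Open {H-γ, H-ε}; cheapest assignment that respects the capacities:
  H-γ (cap 22, load 20): R-α, R-ε — cost 11×9 + 9×4 = 135
  H-ε (cap 35, load 31): R-β, R-γ, R-δ — cost 10×6 + 11×2 + 10×7 = 152
  Shipping 287, fixed 302 → total 589.
  Any other capacity-feasible assignment to {H-γ, H-ε} ships for at least 287.
Compare {H-α, H-γ, H-ε}: its best feasible assignment gives total 717.
Compare {H-γ, H-δ, H-ε}: its best feasible assignment gives total 722.
Every other set of open sites that can feasibly serve all demand totals ≥ 717 even under its best assignment. Minimum: 589.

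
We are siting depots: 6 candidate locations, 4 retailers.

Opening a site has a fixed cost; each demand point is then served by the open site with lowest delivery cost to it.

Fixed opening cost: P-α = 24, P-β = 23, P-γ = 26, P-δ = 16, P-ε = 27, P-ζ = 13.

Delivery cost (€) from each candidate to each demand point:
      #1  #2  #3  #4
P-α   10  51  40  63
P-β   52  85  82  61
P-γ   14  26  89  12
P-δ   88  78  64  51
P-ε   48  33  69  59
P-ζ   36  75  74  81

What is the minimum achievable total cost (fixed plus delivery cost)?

Open {P-α, P-γ}: assign each demand point to its cheapest open site.
  #1→P-α 10, #2→P-γ 26, #3→P-α 40, #4→P-γ 12
  delivery cost 88, fixed 50 → total 138.
Compare {P-α, P-γ, P-ζ}: delivery cost 88 + fixed 63 = 151.
Compare {P-α, P-γ, P-δ}: delivery cost 88 + fixed 66 = 154.
Compare {P-γ, P-δ}: delivery cost 116 + fixed 42 = 158.
All other subsets cost ≥ 151. Minimum total cost: 138.

138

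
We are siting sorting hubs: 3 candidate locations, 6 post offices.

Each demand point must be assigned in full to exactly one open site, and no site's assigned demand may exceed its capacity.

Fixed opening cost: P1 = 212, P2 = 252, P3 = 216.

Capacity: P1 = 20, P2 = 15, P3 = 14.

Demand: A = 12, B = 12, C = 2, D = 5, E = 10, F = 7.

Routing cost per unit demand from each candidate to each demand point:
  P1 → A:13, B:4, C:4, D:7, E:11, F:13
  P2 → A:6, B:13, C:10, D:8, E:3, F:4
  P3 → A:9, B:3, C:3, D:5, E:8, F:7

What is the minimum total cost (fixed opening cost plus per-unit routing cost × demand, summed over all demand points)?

1003

Open {P1, P2, P3}; cheapest assignment that respects the capacities:
  P1 (cap 20, load 19): B, F — cost 12×4 + 7×13 = 139
  P2 (cap 15, load 15): D, E — cost 5×8 + 10×3 = 70
  P3 (cap 14, load 14): A, C — cost 12×9 + 2×3 = 114
  Shipping 323, fixed 680 → total 1003.
  Any other capacity-feasible assignment to {P1, P2, P3} ships for at least 323.
Total demand is 48 and no other set of sites has combined capacity ≥ 48, so {P1, P2, P3} is the only feasible choice of open sites. Minimum: 1003.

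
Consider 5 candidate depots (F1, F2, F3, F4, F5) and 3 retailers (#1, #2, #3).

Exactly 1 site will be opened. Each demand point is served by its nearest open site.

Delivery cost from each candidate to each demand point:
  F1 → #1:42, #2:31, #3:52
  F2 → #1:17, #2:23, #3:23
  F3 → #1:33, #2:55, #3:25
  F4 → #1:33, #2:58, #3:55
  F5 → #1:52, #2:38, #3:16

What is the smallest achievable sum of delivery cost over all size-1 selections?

63

Open {F2}.
  #1→F2 17, #2→F2 23, #3→F2 23  ⇒ total 63.
Compare {F5}: total 106.
Compare {F3}: total 113.
No size-1 selection does better; minimum is 63.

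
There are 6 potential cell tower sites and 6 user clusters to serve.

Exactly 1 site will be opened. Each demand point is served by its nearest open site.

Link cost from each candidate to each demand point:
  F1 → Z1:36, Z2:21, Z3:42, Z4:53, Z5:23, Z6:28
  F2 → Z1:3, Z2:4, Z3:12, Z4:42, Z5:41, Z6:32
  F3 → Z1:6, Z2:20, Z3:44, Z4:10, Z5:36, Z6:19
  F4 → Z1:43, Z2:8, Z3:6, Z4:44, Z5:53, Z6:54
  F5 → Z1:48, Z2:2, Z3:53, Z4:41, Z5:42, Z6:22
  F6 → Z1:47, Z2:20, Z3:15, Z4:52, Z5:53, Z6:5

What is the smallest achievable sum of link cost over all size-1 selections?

Open {F2}.
  Z1→F2 3, Z2→F2 4, Z3→F2 12, Z4→F2 42, Z5→F2 41, Z6→F2 32  ⇒ total 134.
Compare {F3}: total 135.
Compare {F6}: total 192.
No size-1 selection does better; minimum is 134.

134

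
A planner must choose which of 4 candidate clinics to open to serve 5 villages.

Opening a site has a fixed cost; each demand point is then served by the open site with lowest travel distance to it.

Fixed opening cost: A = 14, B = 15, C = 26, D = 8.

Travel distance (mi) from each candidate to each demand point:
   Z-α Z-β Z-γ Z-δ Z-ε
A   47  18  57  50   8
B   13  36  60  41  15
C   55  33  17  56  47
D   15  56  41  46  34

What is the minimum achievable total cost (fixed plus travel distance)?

150

Open {A, D}: assign each demand point to its cheapest open site.
  Z-α→D 15, Z-β→A 18, Z-γ→D 41, Z-δ→D 46, Z-ε→A 8
  travel distance 128, fixed 22 → total 150.
Compare {A, B, C}: travel distance 97 + fixed 55 = 152.
Compare {A, C, D}: travel distance 104 + fixed 48 = 152.
Compare {A, B, D}: travel distance 121 + fixed 37 = 158.
All other subsets cost ≥ 152. Minimum total cost: 150.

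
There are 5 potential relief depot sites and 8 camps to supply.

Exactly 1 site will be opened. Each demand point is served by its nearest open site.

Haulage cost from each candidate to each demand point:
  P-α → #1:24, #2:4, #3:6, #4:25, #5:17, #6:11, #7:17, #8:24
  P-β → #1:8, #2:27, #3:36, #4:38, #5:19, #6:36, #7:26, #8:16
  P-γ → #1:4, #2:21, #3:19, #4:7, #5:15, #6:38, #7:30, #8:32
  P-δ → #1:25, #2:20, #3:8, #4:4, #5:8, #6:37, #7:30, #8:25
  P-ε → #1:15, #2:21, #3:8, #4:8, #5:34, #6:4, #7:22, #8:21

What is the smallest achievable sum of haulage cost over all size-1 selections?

128

Open {P-α}.
  #1→P-α 24, #2→P-α 4, #3→P-α 6, #4→P-α 25, #5→P-α 17, #6→P-α 11, #7→P-α 17, #8→P-α 24  ⇒ total 128.
Compare {P-ε}: total 133.
Compare {P-δ}: total 157.
No size-1 selection does better; minimum is 128.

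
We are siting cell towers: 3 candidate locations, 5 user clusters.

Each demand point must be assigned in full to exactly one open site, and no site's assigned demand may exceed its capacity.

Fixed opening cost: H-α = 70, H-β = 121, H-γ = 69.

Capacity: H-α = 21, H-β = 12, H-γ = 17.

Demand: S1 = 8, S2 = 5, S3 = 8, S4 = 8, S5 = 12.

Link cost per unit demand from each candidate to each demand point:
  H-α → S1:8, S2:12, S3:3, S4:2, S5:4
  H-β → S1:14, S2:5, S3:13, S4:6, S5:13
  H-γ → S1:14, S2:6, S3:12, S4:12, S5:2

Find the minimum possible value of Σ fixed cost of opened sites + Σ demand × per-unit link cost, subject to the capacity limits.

450

Open {H-α, H-β, H-γ}; cheapest assignment that respects the capacities:
  H-α (cap 21, load 16): S1, S3 — cost 8×8 + 8×3 = 88
  H-β (cap 12, load 8): S4 — cost 8×6 = 48
  H-γ (cap 17, load 17): S2, S5 — cost 5×6 + 12×2 = 54
  Shipping 190, fixed 260 → total 450.
  Any other capacity-feasible assignment to {H-α, H-β, H-γ} ships for at least 190.
Total demand is 41 and no other set of sites has combined capacity ≥ 41, so {H-α, H-β, H-γ} is the only feasible choice of open sites. Minimum: 450.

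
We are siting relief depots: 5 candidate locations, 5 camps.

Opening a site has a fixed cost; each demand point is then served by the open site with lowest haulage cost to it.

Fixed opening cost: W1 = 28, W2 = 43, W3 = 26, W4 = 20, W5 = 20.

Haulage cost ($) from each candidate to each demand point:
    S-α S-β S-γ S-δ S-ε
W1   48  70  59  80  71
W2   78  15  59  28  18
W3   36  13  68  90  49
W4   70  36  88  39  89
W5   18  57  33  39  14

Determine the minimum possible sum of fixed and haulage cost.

Open {W3, W5}: assign each demand point to its cheapest open site.
  S-α→W5 18, S-β→W3 13, S-γ→W5 33, S-δ→W5 39, S-ε→W5 14
  haulage cost 117, fixed 46 → total 163.
Compare {W2, W5}: haulage cost 108 + fixed 63 = 171.
Compare {W4, W5}: haulage cost 140 + fixed 40 = 180.
Compare {W5}: haulage cost 161 + fixed 20 = 181.
All other subsets cost ≥ 171. Minimum total cost: 163.

163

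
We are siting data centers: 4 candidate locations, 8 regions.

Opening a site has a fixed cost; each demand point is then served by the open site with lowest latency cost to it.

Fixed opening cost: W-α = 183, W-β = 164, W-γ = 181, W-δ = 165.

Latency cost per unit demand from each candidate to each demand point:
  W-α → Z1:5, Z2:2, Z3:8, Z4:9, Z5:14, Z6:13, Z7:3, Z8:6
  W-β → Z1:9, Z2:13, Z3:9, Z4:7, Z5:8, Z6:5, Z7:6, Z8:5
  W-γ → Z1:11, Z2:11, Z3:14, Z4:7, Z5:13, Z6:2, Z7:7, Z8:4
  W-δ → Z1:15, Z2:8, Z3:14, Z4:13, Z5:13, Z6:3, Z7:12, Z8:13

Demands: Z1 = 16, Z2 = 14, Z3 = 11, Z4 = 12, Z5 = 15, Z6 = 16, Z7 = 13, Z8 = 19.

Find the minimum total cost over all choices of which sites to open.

Open {W-α, W-β}: assign each demand point to its cheapest open site.
  Z1→W-α 16×5=80, Z2→W-α 14×2=28, Z3→W-α 11×8=88, Z4→W-β 12×7=84, Z5→W-β 15×8=120, Z6→W-β 16×5=80, Z7→W-α 13×3=39, Z8→W-β 19×5=95
  latency cost 614, fixed 347 → total 961.
Compare {W-α, W-γ}: latency cost 622 + fixed 364 = 986.
Compare {W-β}: latency cost 882 + fixed 164 = 1046.
Compare {W-α, W-δ}: latency cost 700 + fixed 348 = 1048.
All other subsets cost ≥ 986. Minimum total cost: 961.

961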